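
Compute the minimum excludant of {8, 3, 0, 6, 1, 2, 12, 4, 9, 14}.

The values 0, 1, 2, 3, 4 are all present; 5 is the first non-negative integer missing from the set.

5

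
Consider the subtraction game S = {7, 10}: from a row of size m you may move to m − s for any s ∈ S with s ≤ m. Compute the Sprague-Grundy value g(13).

Grundy values for subtraction set {7, 10}:
g(0) = mex{} = 0
g(1) = mex{} = 0
g(2) = mex{} = 0
g(3) = mex{} = 0
g(4) = mex{} = 0
g(5) = mex{} = 0
g(6) = mex{} = 0
g(7) = mex{0} = 1
g(8) = mex{0} = 1
g(9) = mex{0} = 1
g(10) = mex{0} = 1
g(11) = mex{0} = 1
g(12) = mex{0} = 1
g(13) = mex{0} = 1
So g(13) = 1.

1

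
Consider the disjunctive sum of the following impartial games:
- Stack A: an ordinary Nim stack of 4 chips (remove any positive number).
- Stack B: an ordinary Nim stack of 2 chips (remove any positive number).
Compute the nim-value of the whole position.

Stack A is a plain Nim stack of size 4, so its Grundy value is 4.
Stack B is a plain Nim stack of size 2, so its Grundy value is 2.
By the Sprague-Grundy theorem, the Grundy value of a sum of independent games is the XOR of the component values.
Combined value = 4 XOR 2 = 6.

6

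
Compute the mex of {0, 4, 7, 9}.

1

0 is in the set but 1 is not, so the mex is 1.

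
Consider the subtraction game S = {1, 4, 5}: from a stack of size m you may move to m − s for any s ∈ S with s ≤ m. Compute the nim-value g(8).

Build the Grundy sequence with g(k) = mex{g(k−s) : s ∈ {1, 4, 5}, s ≤ k}:
k:     0  1  2  3  4  5  6  7  8
g(k):  0  1  0  1  2  3  2  3  0
So g(8) = 0.

0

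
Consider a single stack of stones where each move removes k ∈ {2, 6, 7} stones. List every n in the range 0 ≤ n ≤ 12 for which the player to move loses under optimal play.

0, 1, 4, 5, 9

Grundy values for subtraction set {2, 6, 7}:
g(0) = mex{} = 0
g(1) = mex{} = 0
g(2) = mex{0} = 1
g(3) = mex{0} = 1
g(4) = mex{1} = 0
g(5) = mex{1} = 0
g(6) = mex{0} = 1
g(7) = mex{0} = 1
g(8) = mex{0,1} = 2
g(9) = mex{1} = 0
g(10) = mex{0,1,2} = 3
g(11) = mex{0} = 1
g(12) = mex{0,1,3} = 2
The P-positions (g = 0) in 0..12 are 0, 1, 4, 5, 9.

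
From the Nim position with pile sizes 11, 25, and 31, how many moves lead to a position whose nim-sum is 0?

Write each in binary and XOR column by column:
  01011  (11)
  11001  (25)
  11111  (31)
  -----
  01101  (13)
The overall nim-sum is X = 13. A pile of size p has a winning move iff p XOR X < p (reduce it to p XOR X).
  11: 11 XOR 13 = 6 < 11 — winning move (to 6).
  25: 25 XOR 13 = 20 < 25 — winning move (to 20).
  31: 31 XOR 13 = 18 < 31 — winning move (to 18).
That gives 3 winning moves.

3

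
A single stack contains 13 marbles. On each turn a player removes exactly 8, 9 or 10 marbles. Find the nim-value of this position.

1

Build the Grundy sequence with g(k) = mex{g(k−s) : s ∈ {8, 9, 10}, s ≤ k}:
k:     0  1  2  3  4  5  6  7  8  9 10 11 12 13
g(k):  0  0  0  0  0  0  0  0  1  1  1  1  1  1
So g(13) = 1.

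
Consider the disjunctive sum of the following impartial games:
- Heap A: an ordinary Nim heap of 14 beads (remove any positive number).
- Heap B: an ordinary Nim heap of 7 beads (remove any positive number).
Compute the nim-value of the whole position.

Heap A is a plain Nim heap of size 14, so its Grundy value is 14.
Heap B is a plain Nim heap of size 7, so its Grundy value is 7.
By the Sprague-Grundy theorem, the Grundy value of a sum of independent games is the XOR of the component values.
Combined value = 14 XOR 7 = 9.

9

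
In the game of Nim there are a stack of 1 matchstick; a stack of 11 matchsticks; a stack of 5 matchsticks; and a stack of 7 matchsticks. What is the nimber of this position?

8

Compute the nim-sum pairwise:
1 XOR 11 = 10
10 XOR 5 = 15
15 XOR 7 = 8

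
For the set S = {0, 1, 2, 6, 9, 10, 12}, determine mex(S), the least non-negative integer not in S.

3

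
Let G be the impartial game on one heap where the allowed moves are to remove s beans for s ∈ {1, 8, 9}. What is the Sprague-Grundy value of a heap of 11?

3

Compute g(0), g(1), … for moves {1, 8, 9}:
k:     0  1  2  3  4  5  6  7  8  9 10 11
g(k):  0  1  0  1  0  1  0  1  2  3  2  3
So g(11) = 3.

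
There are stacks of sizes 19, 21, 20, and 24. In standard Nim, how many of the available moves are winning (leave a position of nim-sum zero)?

1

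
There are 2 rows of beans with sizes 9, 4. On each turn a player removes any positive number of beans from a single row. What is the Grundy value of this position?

13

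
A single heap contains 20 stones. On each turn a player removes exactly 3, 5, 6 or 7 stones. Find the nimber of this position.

0

Compute g(0), g(1), … for moves {3, 5, 6, 7}:
k:     0  1  2  3  4  5  6  7  8  9 10 11 12 13 14 15 16 17 18 19 20
g(k):  0  0  0  1  1  1  2  2  2  3  0  0  0  1  1  1  2  2  2  3  0
So g(20) = 0.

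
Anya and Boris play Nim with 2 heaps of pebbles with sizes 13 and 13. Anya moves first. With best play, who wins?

Nim-sum: 13 XOR 13 = 0.
The nim-sum is 0, so this is a P-position: the player to move is in a losing position under optimal play; Anya is about to move from it and so loses — Boris wins.

Boris wins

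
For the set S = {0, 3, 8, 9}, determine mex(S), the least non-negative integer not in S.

0 is in the set but 1 is not, so the mex is 1.

1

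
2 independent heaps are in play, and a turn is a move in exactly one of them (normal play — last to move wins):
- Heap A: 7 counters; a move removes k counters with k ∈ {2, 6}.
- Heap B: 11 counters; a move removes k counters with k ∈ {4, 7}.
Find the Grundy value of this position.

1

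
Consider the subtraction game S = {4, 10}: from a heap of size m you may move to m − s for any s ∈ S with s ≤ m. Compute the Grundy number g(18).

1

Build the Grundy sequence with g(k) = mex{g(k−s) : s ∈ {4, 10}, s ≤ k}:
k:     0  1  2  3  4  5  6  7  8  9 10 11 12 13 14 15 16 17 18
g(k):  0  0  0  0  1  1  1  1  0  0  2  2  1  1  0  0  0  0  1
So g(18) = 1.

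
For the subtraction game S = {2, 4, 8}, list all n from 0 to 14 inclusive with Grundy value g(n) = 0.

0, 1, 6, 7, 12, 13

Grundy values for subtraction set {2, 4, 8}:
g(0) = mex{} = 0
g(1) = mex{} = 0
g(2) = mex{0} = 1
g(3) = mex{0} = 1
g(4) = mex{0,1} = 2
g(5) = mex{0,1} = 2
g(6) = mex{1,2} = 0
g(7) = mex{1,2} = 0
g(8) = mex{0,2} = 1
g(9) = mex{0,2} = 1
g(10) = mex{0,1} = 2
g(11) = mex{0,1} = 2
g(12) = mex{1,2} = 0
g(13) = mex{1,2} = 0
g(14) = mex{0,2} = 1
The P-positions (g = 0) in 0..14 are 0, 1, 6, 7, 12, 13.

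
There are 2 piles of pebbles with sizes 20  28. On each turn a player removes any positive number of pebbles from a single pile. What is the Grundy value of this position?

8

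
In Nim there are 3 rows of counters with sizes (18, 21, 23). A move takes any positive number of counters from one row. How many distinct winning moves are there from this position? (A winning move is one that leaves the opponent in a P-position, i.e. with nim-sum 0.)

3

In binary:
  10010  (18)
  10101  (21)
  10111  (23)
  -----
  10000  (16)
The overall nim-sum is X = 16. A row of size p has a winning move iff p XOR X < p (reduce it to p XOR X).
  18: 18 XOR 16 = 2 < 18 — winning move (to 2).
  21: 21 XOR 16 = 5 < 21 — winning move (to 5).
  23: 23 XOR 16 = 7 < 23 — winning move (to 7).
That gives 3 winning moves.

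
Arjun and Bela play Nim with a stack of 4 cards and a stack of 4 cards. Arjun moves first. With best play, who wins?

Compute the nim-sum pairwise:
4 ^ 4 = 0
The nim-sum is 0, so this is a P-position: the player to move is in a losing position under optimal play; Arjun is about to move from it and so loses — Bela wins.

Bela wins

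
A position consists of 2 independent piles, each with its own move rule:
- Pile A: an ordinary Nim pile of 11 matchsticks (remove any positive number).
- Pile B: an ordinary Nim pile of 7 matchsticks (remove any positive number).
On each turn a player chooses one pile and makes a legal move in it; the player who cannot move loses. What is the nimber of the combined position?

12

Pile A is a plain Nim pile of size 11, so its Grundy value is 11.
Pile B is a plain Nim pile of size 7, so its Grundy value is 7.
By the Sprague-Grundy theorem, the Grundy value of a sum of independent games is the XOR of the component values.
Combined value = 11 ⊕ 7 = 12.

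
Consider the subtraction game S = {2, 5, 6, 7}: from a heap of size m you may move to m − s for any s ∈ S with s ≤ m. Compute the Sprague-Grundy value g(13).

0

Build the Grundy sequence with g(k) = mex{g(k−s) : s ∈ {2, 5, 6, 7}, s ≤ k}:
k:     0  1  2  3  4  5  6  7  8  9 10 11 12 13
g(k):  0  0  1  1  0  2  1  3  2  2  3  3  0  0
So g(13) = 0.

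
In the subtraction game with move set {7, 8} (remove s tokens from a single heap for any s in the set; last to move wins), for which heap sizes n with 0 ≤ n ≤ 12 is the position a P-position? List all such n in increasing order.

0, 1, 2, 3, 4, 5, 6

Grundy values for subtraction set {7, 8}:
k:     0  1  2  3  4  5  6  7  8  9 10 11 12
g(k):  0  0  0  0  0  0  0  1  1  1  1  1  1
The P-positions (g = 0) in 0..12 are 0, 1, 2, 3, 4, 5, 6.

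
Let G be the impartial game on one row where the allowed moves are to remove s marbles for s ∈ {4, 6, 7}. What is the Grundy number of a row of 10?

2

Compute g(0), g(1), … for moves {4, 6, 7}:
g(0) = mex{} = 0
g(1) = mex{} = 0
g(2) = mex{} = 0
g(3) = mex{} = 0
g(4) = mex{0} = 1
g(5) = mex{0} = 1
g(6) = mex{0} = 1
g(7) = mex{0} = 1
g(8) = mex{0,1} = 2
g(9) = mex{0,1} = 2
g(10) = mex{0,1} = 2
So g(10) = 2.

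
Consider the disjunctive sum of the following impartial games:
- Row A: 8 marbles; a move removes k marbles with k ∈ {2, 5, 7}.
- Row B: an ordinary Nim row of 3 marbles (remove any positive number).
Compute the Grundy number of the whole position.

1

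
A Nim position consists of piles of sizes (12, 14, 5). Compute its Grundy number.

In binary:
  1100  (12)
  1110  (14)
  0101  (5)
  ----
  0111  (7)

7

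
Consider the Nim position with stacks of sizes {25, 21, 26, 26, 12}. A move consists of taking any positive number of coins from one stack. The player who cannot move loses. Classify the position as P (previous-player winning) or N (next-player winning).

Bitwise XOR of the heap sizes:
  11001  (25)
  10101  (21)
  11010  (26)
  11010  (26)
  01100  (12)
  -----
  00000  (0)
The nim-sum is 0, so this is a P-position: the player to move is in a losing position under optimal play.

P-position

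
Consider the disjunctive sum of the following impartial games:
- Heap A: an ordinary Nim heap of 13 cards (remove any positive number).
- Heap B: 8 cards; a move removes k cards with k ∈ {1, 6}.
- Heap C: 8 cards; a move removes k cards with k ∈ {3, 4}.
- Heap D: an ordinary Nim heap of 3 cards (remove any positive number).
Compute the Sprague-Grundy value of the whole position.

15

Heap A is a plain Nim heap of size 13, so its Grundy value is 13.
Grundy values for heap B (subtraction set {1, 6}):
k:     0  1  2  3  4  5  6  7  8
g(k):  0  1  0  1  0  1  2  0  1
So g(8) = 1.
For heap C, compute g(0), g(1), … with moves {3, 4}:
g(0) = mex{} = 0
g(1) = mex{} = 0
g(2) = mex{} = 0
g(3) = mex{0} = 1
g(4) = mex{0} = 1
g(5) = mex{0} = 1
g(6) = mex{0,1} = 2
g(7) = mex{1} = 0
g(8) = mex{1} = 0
So g(8) = 0.
Heap D is a plain Nim heap of size 3, so its Grundy value is 3.
The value of a disjunctive sum is the nim-sum of the parts.
Combined value = 13 XOR 1 XOR 0 XOR 3 = 15.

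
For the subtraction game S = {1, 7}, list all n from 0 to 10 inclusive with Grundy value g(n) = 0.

0, 2, 4, 6, 8, 10

Grundy values for subtraction set {1, 7}:
g(0) = mex{} = 0
g(1) = mex{0} = 1
g(2) = mex{1} = 0
g(3) = mex{0} = 1
g(4) = mex{1} = 0
g(5) = mex{0} = 1
g(6) = mex{1} = 0
g(7) = mex{0} = 1
g(8) = mex{1} = 0
g(9) = mex{0} = 1
g(10) = mex{1} = 0
The P-positions (g = 0) in 0..10 are 0, 2, 4, 6, 8, 10.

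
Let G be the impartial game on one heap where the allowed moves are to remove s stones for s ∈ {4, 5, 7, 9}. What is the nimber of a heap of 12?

Compute g(0), g(1), … for moves {4, 5, 7, 9}:
g(0) = mex{} = 0
g(1) = mex{} = 0
g(2) = mex{} = 0
g(3) = mex{} = 0
g(4) = mex{0} = 1
g(5) = mex{0} = 1
g(6) = mex{0} = 1
g(7) = mex{0} = 1
g(8) = mex{0,1} = 2
g(9) = mex{0,1} = 2
g(10) = mex{0,1} = 2
g(11) = mex{0,1} = 2
g(12) = mex{0,1,2} = 3
So g(12) = 3.

3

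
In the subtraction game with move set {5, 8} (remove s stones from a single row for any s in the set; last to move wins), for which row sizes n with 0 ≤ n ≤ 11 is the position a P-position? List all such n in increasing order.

Compute g(0), g(1), … for moves {5, 8}:
g(0) = mex{} = 0
g(1) = mex{} = 0
g(2) = mex{} = 0
g(3) = mex{} = 0
g(4) = mex{} = 0
g(5) = mex{0} = 1
g(6) = mex{0} = 1
g(7) = mex{0} = 1
g(8) = mex{0} = 1
g(9) = mex{0} = 1
g(10) = mex{0,1} = 2
g(11) = mex{0,1} = 2
The P-positions (g = 0) in 0..11 are 0, 1, 2, 3, 4.

0, 1, 2, 3, 4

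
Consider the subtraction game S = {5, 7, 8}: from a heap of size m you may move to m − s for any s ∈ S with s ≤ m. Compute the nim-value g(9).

1

Compute g(0), g(1), … for moves {5, 7, 8}:
g(0) = mex{} = 0
g(1) = mex{} = 0
g(2) = mex{} = 0
g(3) = mex{} = 0
g(4) = mex{} = 0
g(5) = mex{0} = 1
g(6) = mex{0} = 1
g(7) = mex{0} = 1
g(8) = mex{0} = 1
g(9) = mex{0} = 1
So g(9) = 1.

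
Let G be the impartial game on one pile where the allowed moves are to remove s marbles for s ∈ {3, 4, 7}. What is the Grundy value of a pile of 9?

3

Compute g(0), g(1), … for moves {3, 4, 7}:
g(0) = mex{} = 0
g(1) = mex{} = 0
g(2) = mex{} = 0
g(3) = mex{0} = 1
g(4) = mex{0} = 1
g(5) = mex{0} = 1
g(6) = mex{0,1} = 2
g(7) = mex{0,1} = 2
g(8) = mex{0,1} = 2
g(9) = mex{0,1,2} = 3
So g(9) = 3.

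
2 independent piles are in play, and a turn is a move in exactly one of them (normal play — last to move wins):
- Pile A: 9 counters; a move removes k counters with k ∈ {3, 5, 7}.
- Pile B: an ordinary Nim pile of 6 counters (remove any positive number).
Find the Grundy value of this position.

For pile A, compute g(0), g(1), … with moves {3, 5, 7}:
k:     0  1  2  3  4  5  6  7  8  9
g(k):  0  0  0  1  1  1  2  2  2  3
So g(9) = 3.
Pile B is a plain Nim pile of size 6, so its Grundy value is 6.
By the Sprague-Grundy theorem, the Grundy value of a sum of independent games is the XOR of the component values.
Combined value = 3 ⊕ 6 = 5.

5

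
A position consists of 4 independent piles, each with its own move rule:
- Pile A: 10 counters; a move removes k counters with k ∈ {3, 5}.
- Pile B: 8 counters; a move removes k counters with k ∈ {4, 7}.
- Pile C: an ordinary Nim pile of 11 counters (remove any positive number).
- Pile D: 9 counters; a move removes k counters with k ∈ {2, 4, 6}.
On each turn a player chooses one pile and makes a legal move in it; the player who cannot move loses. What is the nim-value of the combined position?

9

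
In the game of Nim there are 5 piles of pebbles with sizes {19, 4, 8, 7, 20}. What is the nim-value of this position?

12

Nim-sum: 19 XOR 4 XOR 8 XOR 7 XOR 20 = 12.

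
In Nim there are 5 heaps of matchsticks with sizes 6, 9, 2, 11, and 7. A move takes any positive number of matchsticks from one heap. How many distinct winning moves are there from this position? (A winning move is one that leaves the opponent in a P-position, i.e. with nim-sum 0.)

3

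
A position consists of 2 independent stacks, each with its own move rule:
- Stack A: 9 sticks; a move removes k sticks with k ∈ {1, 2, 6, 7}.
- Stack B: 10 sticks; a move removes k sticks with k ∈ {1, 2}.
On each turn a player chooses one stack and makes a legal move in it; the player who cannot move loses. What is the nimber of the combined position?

Grundy values for stack A (subtraction set {1, 2, 6, 7}):
g(0) = mex{} = 0
g(1) = mex{0} = 1
g(2) = mex{0,1} = 2
g(3) = mex{1,2} = 0
g(4) = mex{0,2} = 1
g(5) = mex{0,1} = 2
g(6) = mex{0,1,2} = 3
g(7) = mex{0,1,2,3} = 4
g(8) = mex{1,2,3,4} = 0
g(9) = mex{0,2,4} = 1
So g(9) = 1.
Grundy values for stack B (subtraction set {1, 2}):
g(0) = mex{} = 0
g(1) = mex{0} = 1
g(2) = mex{0,1} = 2
g(3) = mex{1,2} = 0
g(4) = mex{0,2} = 1
g(5) = mex{0,1} = 2
g(6) = mex{1,2} = 0
g(7) = mex{0,2} = 1
g(8) = mex{0,1} = 2
g(9) = mex{1,2} = 0
g(10) = mex{0,2} = 1
So g(10) = 1.
By the Sprague-Grundy theorem, the Grundy value of a sum of independent games is the XOR of the component values.
Combined value = 1 ⊕ 1 = 0.

0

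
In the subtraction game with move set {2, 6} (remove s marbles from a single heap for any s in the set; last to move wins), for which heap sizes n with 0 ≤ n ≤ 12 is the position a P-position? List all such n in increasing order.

0, 1, 4, 5, 8, 9, 12

Compute g(0), g(1), … for moves {2, 6}:
k:     0  1  2  3  4  5  6  7  8  9 10 11 12
g(k):  0  0  1  1  0  0  1  1  0  0  1  1  0
The P-positions (g = 0) in 0..12 are 0, 1, 4, 5, 8, 9, 12.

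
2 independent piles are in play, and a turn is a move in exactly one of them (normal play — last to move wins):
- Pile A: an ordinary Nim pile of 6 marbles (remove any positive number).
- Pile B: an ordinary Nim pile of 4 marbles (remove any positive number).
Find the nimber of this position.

2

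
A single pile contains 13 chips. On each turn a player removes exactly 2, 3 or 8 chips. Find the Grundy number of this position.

1

Build the Grundy sequence with g(k) = mex{g(k−s) : s ∈ {2, 3, 8}, s ≤ k}:
g(0) = mex{} = 0
g(1) = mex{} = 0
g(2) = mex{0} = 1
g(3) = mex{0} = 1
g(4) = mex{0,1} = 2
g(5) = mex{1} = 0
g(6) = mex{1,2} = 0
g(7) = mex{0,2} = 1
g(8) = mex{0} = 1
g(9) = mex{0,1} = 2
g(10) = mex{1} = 0
g(11) = mex{1,2} = 0
g(12) = mex{0,2} = 1
g(13) = mex{0} = 1
So g(13) = 1.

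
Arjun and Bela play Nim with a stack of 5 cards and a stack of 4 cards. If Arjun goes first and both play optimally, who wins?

Write each in binary and XOR column by column:
  101  (5)
  100  (4)
  ---
  001  (1)
The nim-sum is 1 ≠ 0, so this is an N-position: the player to move can win; Arjun has a winning move.

Arjun wins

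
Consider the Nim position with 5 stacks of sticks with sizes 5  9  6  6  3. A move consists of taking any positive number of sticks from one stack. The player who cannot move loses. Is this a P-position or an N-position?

N-position

Nim-sum: 5 XOR 9 XOR 6 XOR 6 XOR 3 = 15.
The nim-sum is 15 ≠ 0, so this is an N-position: the player to move can win.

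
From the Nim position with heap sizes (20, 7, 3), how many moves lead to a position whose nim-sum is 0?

Write each in binary and XOR column by column:
  10100  (20)
  00111  (7)
  00011  (3)
  -----
  10000  (16)
The overall nim-sum is X = 16. A heap of size p has a winning move iff p XOR X < p (reduce it to p XOR X).
  20: 20 XOR 16 = 4 < 20 — winning move (to 4).
  7: 7 XOR 16 = 23 ≥ 7 — no move.
  3: 3 XOR 16 = 19 ≥ 3 — no move.
That gives 1 winning move.

1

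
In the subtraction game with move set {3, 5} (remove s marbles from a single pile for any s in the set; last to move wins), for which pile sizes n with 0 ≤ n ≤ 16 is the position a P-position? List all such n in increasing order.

0, 1, 2, 8, 9, 10, 16

Grundy values for subtraction set {3, 5}:
k:     0  1  2  3  4  5  6  7  8  9 10 11 12 13 14 15 16
g(k):  0  0  0  1  1  1  2  2  0  0  0  1  1  1  2  2  0
The P-positions (g = 0) in 0..16 are 0, 1, 2, 8, 9, 10, 16.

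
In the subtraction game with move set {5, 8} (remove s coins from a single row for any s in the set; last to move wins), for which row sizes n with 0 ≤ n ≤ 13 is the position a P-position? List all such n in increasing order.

0, 1, 2, 3, 4, 13

Grundy values for subtraction set {5, 8}:
k:     0  1  2  3  4  5  6  7  8  9 10 11 12 13
g(k):  0  0  0  0  0  1  1  1  1  1  2  2  2  0
The P-positions (g = 0) in 0..13 are 0, 1, 2, 3, 4, 13.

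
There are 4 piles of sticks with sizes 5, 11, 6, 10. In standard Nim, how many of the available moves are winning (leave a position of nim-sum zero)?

3

Nim-sum: 5 XOR 11 XOR 6 XOR 10 = 2.
The overall nim-sum is X = 2. A pile of size p has a winning move iff p XOR X < p (reduce it to p XOR X).
  5: 5 XOR 2 = 7 ≥ 5 — no move.
  11: 11 XOR 2 = 9 < 11 — winning move (to 9).
  6: 6 XOR 2 = 4 < 6 — winning move (to 4).
  10: 10 XOR 2 = 8 < 10 — winning move (to 8).
That gives 3 winning moves.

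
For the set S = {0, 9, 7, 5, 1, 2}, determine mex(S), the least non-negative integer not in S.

3

The values 0, 1, 2 are all present; 3 is the first non-negative integer missing from the set.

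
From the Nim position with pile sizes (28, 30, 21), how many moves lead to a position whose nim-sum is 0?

3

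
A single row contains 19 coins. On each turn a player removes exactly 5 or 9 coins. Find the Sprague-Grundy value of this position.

1

Compute g(0), g(1), … for moves {5, 9}:
k:     0  1  2  3  4  5  6  7  8  9 10 11 12 13 14 15 16 17 18 19
g(k):  0  0  0  0  0  1  1  1  1  1  2  2  2  2  0  0  0  0  0  1
So g(19) = 1.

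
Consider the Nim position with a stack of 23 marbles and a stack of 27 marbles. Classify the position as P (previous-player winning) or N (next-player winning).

Nim-sum: 23 XOR 27 = 12.
The nim-sum is 12 ≠ 0, so this is an N-position: the player to move can win.

N-position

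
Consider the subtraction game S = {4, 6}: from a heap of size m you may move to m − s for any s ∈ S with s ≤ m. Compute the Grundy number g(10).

0

Build the Grundy sequence with g(k) = mex{g(k−s) : s ∈ {4, 6}, s ≤ k}:
k:     0  1  2  3  4  5  6  7  8  9 10
g(k):  0  0  0  0  1  1  1  1  2  2  0
So g(10) = 0.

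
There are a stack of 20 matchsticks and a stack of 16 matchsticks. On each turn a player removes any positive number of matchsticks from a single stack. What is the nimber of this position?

4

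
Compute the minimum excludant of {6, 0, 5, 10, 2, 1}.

3

The values 0, 1, 2 are all present; 3 is the first non-negative integer missing from the set.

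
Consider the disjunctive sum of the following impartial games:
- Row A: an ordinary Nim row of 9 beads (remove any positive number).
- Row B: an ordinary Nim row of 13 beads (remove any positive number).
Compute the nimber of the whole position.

4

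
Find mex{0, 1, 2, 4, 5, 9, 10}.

The values 0, 1, 2 are all present; 3 is the first non-negative integer missing from the set.

3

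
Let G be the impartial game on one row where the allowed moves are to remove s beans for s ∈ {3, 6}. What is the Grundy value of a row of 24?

2

Grundy values for subtraction set {3, 6}:
k:     0  1  2  3  4  5  6  7  8  9 10 11 12 13 14 15 16 17 18 19 20 21 22 23 24
g(k):  0  0  0  1  1  1  2  2  2  0  0  0  1  1  1  2  2  2  0  0  0  1  1  1  2
So g(24) = 2.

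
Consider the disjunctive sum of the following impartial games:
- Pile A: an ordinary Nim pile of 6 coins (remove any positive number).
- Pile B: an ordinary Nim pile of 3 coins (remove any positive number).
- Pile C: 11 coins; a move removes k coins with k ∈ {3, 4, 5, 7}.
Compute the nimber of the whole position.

5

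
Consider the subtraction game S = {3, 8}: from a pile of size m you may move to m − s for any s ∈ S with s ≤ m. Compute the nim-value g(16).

1

Build the Grundy sequence with g(k) = mex{g(k−s) : s ∈ {3, 8}, s ≤ k}:
k:     0  1  2  3  4  5  6  7  8  9 10 11 12 13 14 15 16
g(k):  0  0  0  1  1  1  0  0  2  1  1  0  0  0  1  1  1
So g(16) = 1.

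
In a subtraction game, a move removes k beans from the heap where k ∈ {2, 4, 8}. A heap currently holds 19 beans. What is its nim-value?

Compute g(0), g(1), … for moves {2, 4, 8}:
k:     0  1  2  3  4  5  6  7  8  9 10 11 12 13 14 15 16 17 18 19
g(k):  0  0  1  1  2  2  0  0  1  1  2  2  0  0  1  1  2  2  0  0
So g(19) = 0.

0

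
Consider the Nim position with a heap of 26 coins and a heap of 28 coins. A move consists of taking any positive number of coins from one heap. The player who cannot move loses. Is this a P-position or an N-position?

Bitwise XOR of the heap sizes:
  11010  (26)
  11100  (28)
  -----
  00110  (6)
The nim-sum is 6 ≠ 0, so this is an N-position: the player to move can win.

N-position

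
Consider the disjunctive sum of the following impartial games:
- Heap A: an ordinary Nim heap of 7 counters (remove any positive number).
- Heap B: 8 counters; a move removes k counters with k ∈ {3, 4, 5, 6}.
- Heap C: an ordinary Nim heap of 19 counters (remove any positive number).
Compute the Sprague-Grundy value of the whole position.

22

Heap A is a plain Nim heap of size 7, so its Grundy value is 7.
Build the Grundy sequence for heap B with g(k) = mex{g(k−s) : s ∈ {3, 4, 5, 6}, s ≤ k}:
k:     0  1  2  3  4  5  6  7  8
g(k):  0  0  0  1  1  1  2  2  2
So g(8) = 2.
Heap C is a plain Nim heap of size 19, so its Grundy value is 19.
The value of a disjunctive sum is the nim-sum of the parts.
Combined value = 7 ⊕ 2 ⊕ 19 = 22.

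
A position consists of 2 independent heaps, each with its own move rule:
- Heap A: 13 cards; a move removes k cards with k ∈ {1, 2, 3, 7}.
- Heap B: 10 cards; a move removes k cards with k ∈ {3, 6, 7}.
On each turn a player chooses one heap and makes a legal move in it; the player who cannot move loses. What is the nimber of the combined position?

For heap A, compute g(0), g(1), … with moves {1, 2, 3, 7}:
k:     0  1  2  3  4  5  6  7  8  9 10 11 12 13
g(k):  0  1  2  3  0  1  2  3  0  1  2  3  0  1
So g(13) = 1.
For heap B, compute g(0), g(1), … with moves {3, 6, 7}:
g(0) = mex{} = 0
g(1) = mex{} = 0
g(2) = mex{} = 0
g(3) = mex{0} = 1
g(4) = mex{0} = 1
g(5) = mex{0} = 1
g(6) = mex{0,1} = 2
g(7) = mex{0,1} = 2
g(8) = mex{0,1} = 2
g(9) = mex{0,1,2} = 3
g(10) = mex{1,2} = 0
So g(10) = 0.
By the Sprague-Grundy theorem, the Grundy value of a sum of independent games is the XOR of the component values.
Combined value = 1 XOR 0 = 1.

1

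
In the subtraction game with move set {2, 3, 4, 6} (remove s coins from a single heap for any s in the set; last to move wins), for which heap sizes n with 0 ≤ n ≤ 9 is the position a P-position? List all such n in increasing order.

0, 1, 8, 9

Build the Grundy sequence with g(k) = mex{g(k−s) : s ∈ {2, 3, 4, 6}, s ≤ k}:
g(0) = mex{} = 0
g(1) = mex{} = 0
g(2) = mex{0} = 1
g(3) = mex{0} = 1
g(4) = mex{0,1} = 2
g(5) = mex{0,1} = 2
g(6) = mex{0,1,2} = 3
g(7) = mex{0,1,2} = 3
g(8) = mex{1,2,3} = 0
g(9) = mex{1,2,3} = 0
The P-positions (g = 0) in 0..9 are 0, 1, 8, 9.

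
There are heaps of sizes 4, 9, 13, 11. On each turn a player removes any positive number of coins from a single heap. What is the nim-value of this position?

Compute the nim-sum pairwise:
4 ⊕ 9 = 13
13 ⊕ 13 = 0
0 ⊕ 11 = 11

11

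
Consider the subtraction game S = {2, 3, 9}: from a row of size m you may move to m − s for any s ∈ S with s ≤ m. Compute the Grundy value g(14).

1

Build the Grundy sequence with g(k) = mex{g(k−s) : s ∈ {2, 3, 9}, s ≤ k}:
g(0) = mex{} = 0
g(1) = mex{} = 0
g(2) = mex{0} = 1
g(3) = mex{0} = 1
g(4) = mex{0,1} = 2
g(5) = mex{1} = 0
g(6) = mex{1,2} = 0
g(7) = mex{0,2} = 1
g(8) = mex{0} = 1
g(9) = mex{0,1} = 2
g(10) = mex{0,1} = 2
g(11) = mex{1,2} = 0
g(12) = mex{1,2} = 0
g(13) = mex{0,2} = 1
g(14) = mex{0} = 1
So g(14) = 1.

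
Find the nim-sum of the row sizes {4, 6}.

2

Write each in binary and XOR column by column:
  100  (4)
  110  (6)
  ---
  010  (2)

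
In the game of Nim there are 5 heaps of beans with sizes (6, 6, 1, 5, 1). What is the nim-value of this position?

5

Compute the nim-sum pairwise:
6 ^ 6 = 0
0 ^ 1 = 1
1 ^ 5 = 4
4 ^ 1 = 5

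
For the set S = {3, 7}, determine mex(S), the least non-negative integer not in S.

0 is not in the set, so the mex is 0.

0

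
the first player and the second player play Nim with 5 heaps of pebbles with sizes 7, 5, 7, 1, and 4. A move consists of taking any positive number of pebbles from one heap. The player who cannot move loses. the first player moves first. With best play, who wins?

the second player wins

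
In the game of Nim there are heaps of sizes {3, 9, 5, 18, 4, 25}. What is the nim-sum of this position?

0

Bitwise XOR of the heap sizes:
  00011  (3)
  01001  (9)
  00101  (5)
  10010  (18)
  00100  (4)
  11001  (25)
  -----
  00000  (0)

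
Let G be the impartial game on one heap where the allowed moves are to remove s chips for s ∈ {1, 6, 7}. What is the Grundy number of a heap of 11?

3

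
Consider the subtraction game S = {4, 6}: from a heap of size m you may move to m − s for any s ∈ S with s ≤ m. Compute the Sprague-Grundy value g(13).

Build the Grundy sequence with g(k) = mex{g(k−s) : s ∈ {4, 6}, s ≤ k}:
g(0) = mex{} = 0
g(1) = mex{} = 0
g(2) = mex{} = 0
g(3) = mex{} = 0
g(4) = mex{0} = 1
g(5) = mex{0} = 1
g(6) = mex{0} = 1
g(7) = mex{0} = 1
g(8) = mex{0,1} = 2
g(9) = mex{0,1} = 2
g(10) = mex{1} = 0
g(11) = mex{1} = 0
g(12) = mex{1,2} = 0
g(13) = mex{1,2} = 0
So g(13) = 0.

0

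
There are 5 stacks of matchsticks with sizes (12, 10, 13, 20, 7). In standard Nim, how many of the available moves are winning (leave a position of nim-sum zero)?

1

Write each in binary and XOR column by column:
  01100  (12)
  01010  (10)
  01101  (13)
  10100  (20)
  00111  (7)
  -----
  11000  (24)
The overall nim-sum is X = 24. A stack of size p has a winning move iff p XOR X < p (reduce it to p XOR X).
  12: 12 XOR 24 = 20 ≥ 12 — no move.
  10: 10 XOR 24 = 18 ≥ 10 — no move.
  13: 13 XOR 24 = 21 ≥ 13 — no move.
  20: 20 XOR 24 = 12 < 20 — winning move (to 12).
  7: 7 XOR 24 = 31 ≥ 7 — no move.
That gives 1 winning move.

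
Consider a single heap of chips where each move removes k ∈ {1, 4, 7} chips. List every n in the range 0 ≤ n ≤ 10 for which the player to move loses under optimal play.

0, 2, 5, 8, 10

Compute g(0), g(1), … for moves {1, 4, 7}:
k:     0  1  2  3  4  5  6  7  8  9 10
g(k):  0  1  0  1  2  0  1  2  0  1  0
The P-positions (g = 0) in 0..10 are 0, 2, 5, 8, 10.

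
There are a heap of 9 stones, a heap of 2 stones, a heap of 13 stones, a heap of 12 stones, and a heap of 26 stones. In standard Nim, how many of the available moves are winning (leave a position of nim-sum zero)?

In binary:
  01001  (9)
  00010  (2)
  01101  (13)
  01100  (12)
  11010  (26)
  -----
  10000  (16)
The overall nim-sum is X = 16. A heap of size p has a winning move iff p XOR X < p (reduce it to p XOR X).
  9: 9 XOR 16 = 25 ≥ 9 — no move.
  2: 2 XOR 16 = 18 ≥ 2 — no move.
  13: 13 XOR 16 = 29 ≥ 13 — no move.
  12: 12 XOR 16 = 28 ≥ 12 — no move.
  26: 26 XOR 16 = 10 < 26 — winning move (to 10).
That gives 1 winning move.

1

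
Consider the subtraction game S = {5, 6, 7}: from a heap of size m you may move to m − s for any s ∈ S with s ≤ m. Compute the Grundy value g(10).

2

Compute g(0), g(1), … for moves {5, 6, 7}:
k:     0  1  2  3  4  5  6  7  8  9 10
g(k):  0  0  0  0  0  1  1  1  1  1  2
So g(10) = 2.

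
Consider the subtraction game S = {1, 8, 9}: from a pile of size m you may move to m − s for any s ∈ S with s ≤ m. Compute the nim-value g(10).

2

Compute g(0), g(1), … for moves {1, 8, 9}:
k:     0  1  2  3  4  5  6  7  8  9 10
g(k):  0  1  0  1  0  1  0  1  2  3  2
So g(10) = 2.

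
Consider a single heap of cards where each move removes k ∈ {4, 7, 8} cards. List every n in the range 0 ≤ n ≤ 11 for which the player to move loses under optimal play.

0, 1, 2, 3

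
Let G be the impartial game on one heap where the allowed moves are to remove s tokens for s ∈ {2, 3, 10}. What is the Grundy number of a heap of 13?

0

Compute g(0), g(1), … for moves {2, 3, 10}:
g(0) = mex{} = 0
g(1) = mex{} = 0
g(2) = mex{0} = 1
g(3) = mex{0} = 1
g(4) = mex{0,1} = 2
g(5) = mex{1} = 0
g(6) = mex{1,2} = 0
g(7) = mex{0,2} = 1
g(8) = mex{0} = 1
g(9) = mex{0,1} = 2
g(10) = mex{0,1} = 2
g(11) = mex{0,1,2} = 3
g(12) = mex{1,2} = 0
g(13) = mex{1,2,3} = 0
So g(13) = 0.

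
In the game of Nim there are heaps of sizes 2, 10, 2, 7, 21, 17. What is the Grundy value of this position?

9

Nim-sum: 2 XOR 10 XOR 2 XOR 7 XOR 21 XOR 17 = 9.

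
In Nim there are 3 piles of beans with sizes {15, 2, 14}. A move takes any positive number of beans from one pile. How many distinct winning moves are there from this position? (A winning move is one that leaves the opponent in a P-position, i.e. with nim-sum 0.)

3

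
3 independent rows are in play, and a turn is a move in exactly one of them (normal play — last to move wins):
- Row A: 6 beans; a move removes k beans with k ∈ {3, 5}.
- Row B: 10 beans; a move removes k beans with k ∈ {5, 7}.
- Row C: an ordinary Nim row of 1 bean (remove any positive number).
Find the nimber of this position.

Grundy values for row A (subtraction set {3, 5}):
k:     0  1  2  3  4  5  6
g(k):  0  0  0  1  1  1  2
So g(6) = 2.
For row B, compute g(0), g(1), … with moves {5, 7}:
k:     0  1  2  3  4  5  6  7  8  9 10
g(k):  0  0  0  0  0  1  1  1  1  1  2
So g(10) = 2.
Row C is a plain Nim row of size 1, so its Grundy value is 1.
The value of a disjunctive sum is the nim-sum of the parts.
Combined value = 2 ⊕ 2 ⊕ 1 = 1.

1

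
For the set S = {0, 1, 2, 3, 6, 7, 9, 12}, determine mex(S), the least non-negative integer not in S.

4

The values 0, 1, 2, 3 are all present; 4 is the first non-negative integer missing from the set.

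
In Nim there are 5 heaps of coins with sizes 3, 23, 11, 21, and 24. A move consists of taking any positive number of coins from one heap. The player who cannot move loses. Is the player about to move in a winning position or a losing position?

Winning position

Compute the nim-sum pairwise:
3 XOR 23 = 20
20 XOR 11 = 31
31 XOR 21 = 10
10 XOR 24 = 18
The nim-sum is 18 ≠ 0, so this is an N-position: the player to move can win.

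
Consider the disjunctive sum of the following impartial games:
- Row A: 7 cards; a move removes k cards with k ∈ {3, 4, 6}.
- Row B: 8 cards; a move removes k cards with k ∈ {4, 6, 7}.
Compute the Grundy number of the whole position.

0

Build the Grundy sequence for row A with g(k) = mex{g(k−s) : s ∈ {3, 4, 6}, s ≤ k}:
k:     0  1  2  3  4  5  6  7
g(k):  0  0  0  1  1  1  2  2
So g(7) = 2.
For row B, compute g(0), g(1), … with moves {4, 6, 7}:
k:     0  1  2  3  4  5  6  7  8
g(k):  0  0  0  0  1  1  1  1  2
So g(8) = 2.
By the Sprague-Grundy theorem, the Grundy value of a sum of independent games is the XOR of the component values.
Combined value = 2 XOR 2 = 0.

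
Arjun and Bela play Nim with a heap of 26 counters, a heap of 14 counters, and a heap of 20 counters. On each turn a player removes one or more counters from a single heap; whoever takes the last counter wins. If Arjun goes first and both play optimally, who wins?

Bela wins

Bitwise XOR of the heap sizes:
  11010  (26)
  01110  (14)
  10100  (20)
  -----
  00000  (0)
The nim-sum is 0, so this is a P-position: the player to move is in a losing position under optimal play; Arjun is about to move from it and so loses — Bela wins.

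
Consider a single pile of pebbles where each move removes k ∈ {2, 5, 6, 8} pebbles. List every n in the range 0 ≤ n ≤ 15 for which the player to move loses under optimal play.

Grundy values for subtraction set {2, 5, 6, 8}:
k:     0  1  2  3  4  5  6  7  8  9 10 11 12 13 14 15
g(k):  0  0  1  1  0  2  1  3  2  2  3  0  2  1  0  0
The P-positions (g = 0) in 0..15 are 0, 1, 4, 11, 14, 15.

0, 1, 4, 11, 14, 15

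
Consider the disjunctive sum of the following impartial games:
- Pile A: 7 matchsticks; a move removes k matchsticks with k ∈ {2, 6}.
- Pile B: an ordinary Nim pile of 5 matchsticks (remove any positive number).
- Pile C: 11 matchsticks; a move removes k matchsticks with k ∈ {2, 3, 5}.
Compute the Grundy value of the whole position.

6

Grundy values for pile A (subtraction set {2, 6}):
k:     0  1  2  3  4  5  6  7
g(k):  0  0  1  1  0  0  1  1
So g(7) = 1.
Pile B is a plain Nim pile of size 5, so its Grundy value is 5.
Build the Grundy sequence for pile C with g(k) = mex{g(k−s) : s ∈ {2, 3, 5}, s ≤ k}:
g(0) = mex{} = 0
g(1) = mex{} = 0
g(2) = mex{0} = 1
g(3) = mex{0} = 1
g(4) = mex{0,1} = 2
g(5) = mex{0,1} = 2
g(6) = mex{0,1,2} = 3
g(7) = mex{1,2} = 0
g(8) = mex{1,2,3} = 0
g(9) = mex{0,2,3} = 1
g(10) = mex{0,2} = 1
g(11) = mex{0,1,3} = 2
So g(11) = 2.
By the Sprague-Grundy theorem, the Grundy value of a sum of independent games is the XOR of the component values.
Combined value = 1 ⊕ 5 ⊕ 2 = 6.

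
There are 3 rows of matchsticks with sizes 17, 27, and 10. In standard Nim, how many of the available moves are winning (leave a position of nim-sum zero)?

0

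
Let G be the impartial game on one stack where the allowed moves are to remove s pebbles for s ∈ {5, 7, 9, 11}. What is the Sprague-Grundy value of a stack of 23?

1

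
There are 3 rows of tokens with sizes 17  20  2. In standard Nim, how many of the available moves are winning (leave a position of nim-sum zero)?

1

Nim-sum: 17 XOR 20 XOR 2 = 7.
The overall nim-sum is X = 7. A row of size p has a winning move iff p XOR X < p (reduce it to p XOR X).
  17: 17 XOR 7 = 22 ≥ 17 — no move.
  20: 20 XOR 7 = 19 < 20 — winning move (to 19).
  2: 2 XOR 7 = 5 ≥ 2 — no move.
That gives 1 winning move.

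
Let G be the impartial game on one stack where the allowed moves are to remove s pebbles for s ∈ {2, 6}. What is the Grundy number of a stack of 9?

0

Grundy values for subtraction set {2, 6}:
g(0) = mex{} = 0
g(1) = mex{} = 0
g(2) = mex{0} = 1
g(3) = mex{0} = 1
g(4) = mex{1} = 0
g(5) = mex{1} = 0
g(6) = mex{0} = 1
g(7) = mex{0} = 1
g(8) = mex{1} = 0
g(9) = mex{1} = 0
So g(9) = 0.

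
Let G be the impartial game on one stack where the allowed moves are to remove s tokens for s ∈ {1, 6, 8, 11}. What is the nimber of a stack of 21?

0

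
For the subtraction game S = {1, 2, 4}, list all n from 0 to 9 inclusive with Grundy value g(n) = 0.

0, 3, 6, 9

Compute g(0), g(1), … for moves {1, 2, 4}:
k:     0  1  2  3  4  5  6  7  8  9
g(k):  0  1  2  0  1  2  0  1  2  0
The P-positions (g = 0) in 0..9 are 0, 3, 6, 9.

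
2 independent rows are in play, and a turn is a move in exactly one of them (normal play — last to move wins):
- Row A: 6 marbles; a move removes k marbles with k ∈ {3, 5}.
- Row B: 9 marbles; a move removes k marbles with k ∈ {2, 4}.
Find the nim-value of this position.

3

For row A, compute g(0), g(1), … with moves {3, 5}:
g(0) = mex{} = 0
g(1) = mex{} = 0
g(2) = mex{} = 0
g(3) = mex{0} = 1
g(4) = mex{0} = 1
g(5) = mex{0} = 1
g(6) = mex{0,1} = 2
So g(6) = 2.
For row B, compute g(0), g(1), … with moves {2, 4}:
k:     0  1  2  3  4  5  6  7  8  9
g(k):  0  0  1  1  2  2  0  0  1  1
So g(9) = 1.
By the Sprague-Grundy theorem, the Grundy value of a sum of independent games is the XOR of the component values.
Combined value = 2 XOR 1 = 3.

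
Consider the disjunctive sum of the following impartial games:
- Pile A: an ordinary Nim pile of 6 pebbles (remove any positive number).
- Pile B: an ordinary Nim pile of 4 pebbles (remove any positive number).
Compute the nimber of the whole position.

Pile A is a plain Nim pile of size 6, so its Grundy value is 6.
Pile B is a plain Nim pile of size 4, so its Grundy value is 4.
By the Sprague-Grundy theorem, the Grundy value of a sum of independent games is the XOR of the component values.
Combined value = 6 XOR 4 = 2.

2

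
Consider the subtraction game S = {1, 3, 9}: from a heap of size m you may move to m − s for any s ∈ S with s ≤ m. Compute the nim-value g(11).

Grundy values for subtraction set {1, 3, 9}:
k:     0  1  2  3  4  5  6  7  8  9 10 11
g(k):  0  1  0  1  0  1  0  1  0  1  0  1
So g(11) = 1.

1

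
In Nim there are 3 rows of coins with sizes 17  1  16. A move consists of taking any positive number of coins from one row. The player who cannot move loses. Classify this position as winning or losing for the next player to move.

Write each in binary and XOR column by column:
  10001  (17)
  00001  (1)
  10000  (16)
  -----
  00000  (0)
The nim-sum is 0, so this is a P-position: the player to move is in a losing position under optimal play.

Losing position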